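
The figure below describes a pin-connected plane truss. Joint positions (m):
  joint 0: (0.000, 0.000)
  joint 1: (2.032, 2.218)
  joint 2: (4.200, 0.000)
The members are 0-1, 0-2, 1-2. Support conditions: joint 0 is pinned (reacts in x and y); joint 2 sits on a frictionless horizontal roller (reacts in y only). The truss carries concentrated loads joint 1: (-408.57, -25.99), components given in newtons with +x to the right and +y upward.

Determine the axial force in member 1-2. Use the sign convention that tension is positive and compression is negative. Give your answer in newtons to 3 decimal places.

284.133

N=3 nodes, M=3 members, R=3 reactions → 2N=6, M+R=6
member 0 (0-1): L=3.0081, (cx,cy)=(0.6755,0.7373)
member 1 (0-2): L=4.2000, (cx,cy)=(1.0000,0.0000)
member 2 (1-2): L=3.1016, (cx,cy)=(0.6990,-0.7151)
solve A·x = −loads:
  F[0-1] = -310.8164 N (compression)
  F[0-2] = -198.6092 N (compression)
  F[1-2] = +284.1332 N (tension)
  Rx@0 = +408.5700 N
  Ry@0 = +229.1797 N
  Ry@2 = -203.1897 N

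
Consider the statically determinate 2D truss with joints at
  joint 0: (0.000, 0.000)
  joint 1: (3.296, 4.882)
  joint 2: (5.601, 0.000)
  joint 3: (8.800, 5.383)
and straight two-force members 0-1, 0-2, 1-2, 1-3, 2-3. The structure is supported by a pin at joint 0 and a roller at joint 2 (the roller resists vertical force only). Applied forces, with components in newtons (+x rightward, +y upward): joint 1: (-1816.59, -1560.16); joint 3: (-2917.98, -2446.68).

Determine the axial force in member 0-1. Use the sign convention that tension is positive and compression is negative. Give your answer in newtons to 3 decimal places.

N=4 nodes, M=5 members, R=3 reactions → 2N=8, M+R=8
member 0 (0-1): L=5.8905, (cx,cy)=(0.5595,0.8288)
member 1 (0-2): L=5.6010, (cx,cy)=(1.0000,0.0000)
member 2 (1-2): L=5.3988, (cx,cy)=(0.4269,-0.9043)
member 3 (1-3): L=5.5268, (cx,cy)=(0.9959,0.0906)
member 4 (2-3): L=6.2618, (cx,cy)=(0.5109,0.8597)
solve A·x = −loads:
  F[0-1] = -4382.7882 N (compression)
  F[0-2] = -2282.1867 N (compression)
  F[1-2] = +2135.8575 N (tension)
  F[1-3] = -1554.0906 N (compression)
  F[2-3] = -2682.2399 N (compression)
  Rx@0 = +4734.5700 N
  Ry@0 = +3632.4439 N
  Ry@2 = +374.3961 N

-4382.788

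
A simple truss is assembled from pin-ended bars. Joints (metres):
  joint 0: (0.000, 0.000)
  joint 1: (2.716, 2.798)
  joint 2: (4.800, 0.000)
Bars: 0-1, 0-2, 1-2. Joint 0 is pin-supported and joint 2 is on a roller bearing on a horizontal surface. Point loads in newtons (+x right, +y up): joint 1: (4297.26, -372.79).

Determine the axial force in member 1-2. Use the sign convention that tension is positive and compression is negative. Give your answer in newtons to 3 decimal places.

-3386.426

N=3 nodes, M=3 members, R=3 reactions → 2N=6, M+R=6
member 0 (0-1): L=3.8994, (cx,cy)=(0.6965,0.7175)
member 1 (0-2): L=4.8000, (cx,cy)=(1.0000,0.0000)
member 2 (1-2): L=3.4888, (cx,cy)=(0.5973,-0.8020)
solve A·x = −loads:
  F[0-1] = +3265.4371 N (tension)
  F[0-2] = +2022.8367 N (tension)
  F[1-2] = -3386.4259 N (compression)
  Rx@0 = -4297.2600 N
  Ry@0 = -2343.0915 N
  Ry@2 = +2715.8815 N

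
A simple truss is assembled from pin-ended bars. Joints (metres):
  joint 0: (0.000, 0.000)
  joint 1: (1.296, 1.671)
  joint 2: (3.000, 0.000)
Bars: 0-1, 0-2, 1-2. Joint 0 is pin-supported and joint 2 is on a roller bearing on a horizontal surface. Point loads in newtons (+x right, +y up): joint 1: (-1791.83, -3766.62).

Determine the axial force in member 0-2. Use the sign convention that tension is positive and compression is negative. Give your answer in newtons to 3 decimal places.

641.555

N=3 nodes, M=3 members, R=3 reactions → 2N=6, M+R=6
member 0 (0-1): L=2.1147, (cx,cy)=(0.6129,0.7902)
member 1 (0-2): L=3.0000, (cx,cy)=(1.0000,0.0000)
member 2 (1-2): L=2.3866, (cx,cy)=(0.7140,-0.7002)
solve A·x = −loads:
  F[0-1] = -3970.5419 N (compression)
  F[0-2] = +641.5550 N (tension)
  F[1-2] = -898.5533 N (compression)
  Rx@0 = +1791.8300 N
  Ry@0 = +3137.4895 N
  Ry@2 = +629.1305 N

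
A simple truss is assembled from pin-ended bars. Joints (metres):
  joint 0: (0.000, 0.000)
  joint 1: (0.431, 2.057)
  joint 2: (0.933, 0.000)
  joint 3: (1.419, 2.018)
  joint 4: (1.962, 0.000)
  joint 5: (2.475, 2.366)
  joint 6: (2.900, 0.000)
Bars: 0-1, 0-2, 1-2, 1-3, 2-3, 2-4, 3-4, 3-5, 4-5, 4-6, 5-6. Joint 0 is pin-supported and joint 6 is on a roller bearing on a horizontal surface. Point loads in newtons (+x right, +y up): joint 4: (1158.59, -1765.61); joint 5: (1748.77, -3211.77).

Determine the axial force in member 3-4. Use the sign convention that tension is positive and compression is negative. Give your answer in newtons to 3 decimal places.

N=7 nodes, M=11 members, R=3 reactions → 2N=14, M+R=14
member 0 (0-1): L=2.1017, (cx,cy)=(0.2051,0.9787)
member 1 (0-2): L=0.9330, (cx,cy)=(1.0000,0.0000)
member 2 (1-2): L=2.1174, (cx,cy)=(0.2371,-0.9715)
member 3 (1-3): L=0.9888, (cx,cy)=(0.9992,-0.0394)
member 4 (2-3): L=2.0757, (cx,cy)=(0.2341,0.9722)
member 5 (2-4): L=1.0290, (cx,cy)=(1.0000,0.0000)
member 6 (3-4): L=2.0898, (cx,cy)=(0.2598,-0.9657)
member 7 (3-5): L=1.1119, (cx,cy)=(0.9498,0.3130)
member 8 (4-5): L=2.4210, (cx,cy)=(0.2119,0.9773)
member 9 (4-6): L=0.9380, (cx,cy)=(1.0000,0.0000)
member 10 (5-6): L=2.4039, (cx,cy)=(0.1768,-0.9842)
solve A·x = −loads:
  F[0-1] = +393.3412 N (tension)
  F[0-2] = +2826.6955 N (tension)
  F[1-2] = -403.4438 N (compression)
  F[1-3] = +176.4529 N (tension)
  F[2-3] = +403.1471 N (tension)
  F[2-4] = +2636.6522 N (tension)
  F[3-4] = -281.3432 N (compression)
  F[3-5] = +361.9988 N (tension)
  F[4-5] = +2084.6280 N (tension)
  F[4-6] = +963.2306 N (tension)
  F[5-6] = -5448.1860 N (compression)
  Rx@0 = -2907.3600 N
  Ry@0 = -384.9812 N
  Ry@6 = +5362.3612 N

-281.343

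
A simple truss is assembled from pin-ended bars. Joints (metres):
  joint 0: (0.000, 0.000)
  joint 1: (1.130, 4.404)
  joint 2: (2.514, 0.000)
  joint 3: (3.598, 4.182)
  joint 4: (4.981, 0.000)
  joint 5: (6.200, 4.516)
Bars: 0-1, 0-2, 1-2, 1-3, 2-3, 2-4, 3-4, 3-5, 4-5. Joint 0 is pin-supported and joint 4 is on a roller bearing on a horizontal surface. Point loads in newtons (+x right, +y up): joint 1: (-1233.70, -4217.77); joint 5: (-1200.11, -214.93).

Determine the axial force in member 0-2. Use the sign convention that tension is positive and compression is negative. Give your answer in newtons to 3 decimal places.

-1051.541

N=6 nodes, M=9 members, R=3 reactions → 2N=12, M+R=12
member 0 (0-1): L=4.5467, (cx,cy)=(0.2485,0.9686)
member 1 (0-2): L=2.5140, (cx,cy)=(1.0000,0.0000)
member 2 (1-2): L=4.6163, (cx,cy)=(0.2998,-0.9540)
member 3 (1-3): L=2.4780, (cx,cy)=(0.9960,-0.0896)
member 4 (2-3): L=4.3202, (cx,cy)=(0.2509,0.9680)
member 5 (2-4): L=2.4670, (cx,cy)=(1.0000,0.0000)
member 6 (3-4): L=4.4047, (cx,cy)=(0.3140,-0.9494)
member 7 (3-5): L=2.6233, (cx,cy)=(0.9919,0.1273)
member 8 (4-5): L=4.6776, (cx,cy)=(0.2606,0.9654)
solve A·x = −loads:
  F[0-1] = -5561.6884 N (compression)
  F[0-2] = -1051.5408 N (compression)
  F[1-2] = +1275.8706 N (tension)
  F[1-3] = -533.2246 N (compression)
  F[2-3] = -1257.4067 N (compression)
  F[2-4] = -353.5287 N (compression)
  F[3-4] = +1071.7441 N (tension)
  F[3-5] = -1192.7938 N (compression)
  F[4-5] = -65.3228 N (compression)
  Rx@0 = +2433.8100 N
  Ry@0 = +5387.1801 N
  Ry@4 = -954.4801 N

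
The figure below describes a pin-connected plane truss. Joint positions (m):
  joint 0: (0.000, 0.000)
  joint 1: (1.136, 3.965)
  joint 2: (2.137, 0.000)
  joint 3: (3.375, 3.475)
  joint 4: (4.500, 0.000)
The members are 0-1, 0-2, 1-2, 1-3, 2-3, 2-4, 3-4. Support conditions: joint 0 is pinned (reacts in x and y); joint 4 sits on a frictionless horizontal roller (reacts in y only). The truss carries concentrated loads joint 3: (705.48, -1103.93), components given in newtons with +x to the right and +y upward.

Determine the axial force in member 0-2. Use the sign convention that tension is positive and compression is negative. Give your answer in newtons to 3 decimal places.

628.466

N=5 nodes, M=7 members, R=3 reactions → 2N=10, M+R=10
member 0 (0-1): L=4.1245, (cx,cy)=(0.2754,0.9613)
member 1 (0-2): L=2.1370, (cx,cy)=(1.0000,0.0000)
member 2 (1-2): L=4.0894, (cx,cy)=(0.2448,-0.9696)
member 3 (1-3): L=2.2920, (cx,cy)=(0.9769,-0.2138)
member 4 (2-3): L=3.6889, (cx,cy)=(0.3356,0.9420)
member 5 (2-4): L=2.3630, (cx,cy)=(1.0000,0.0000)
member 6 (3-4): L=3.6526, (cx,cy)=(0.3080,-0.9514)
solve A·x = −loads:
  F[0-1] = +279.6199 N (tension)
  F[0-2] = +628.4656 N (tension)
  F[1-2] = -311.8518 N (compression)
  F[1-3] = +156.9785 N (tension)
  F[2-3] = +320.9801 N (tension)
  F[2-4] = +444.4106 N (tension)
  F[3-4] = -1442.8796 N (compression)
  Rx@0 = -705.4800 N
  Ry@0 = -268.8048 N
  Ry@4 = +1372.7348 N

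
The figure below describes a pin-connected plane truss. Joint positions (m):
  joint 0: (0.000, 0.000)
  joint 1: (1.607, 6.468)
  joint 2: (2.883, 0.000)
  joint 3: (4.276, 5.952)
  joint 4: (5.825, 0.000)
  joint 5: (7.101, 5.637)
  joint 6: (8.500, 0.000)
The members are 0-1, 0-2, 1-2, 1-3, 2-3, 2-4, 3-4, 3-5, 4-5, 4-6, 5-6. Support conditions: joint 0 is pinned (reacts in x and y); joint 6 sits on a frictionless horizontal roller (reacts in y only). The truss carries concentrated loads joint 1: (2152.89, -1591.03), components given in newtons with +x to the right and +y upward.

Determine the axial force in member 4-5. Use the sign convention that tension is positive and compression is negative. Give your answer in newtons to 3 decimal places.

N=7 nodes, M=11 members, R=3 reactions → 2N=14, M+R=14
member 0 (0-1): L=6.6646, (cx,cy)=(0.2411,0.9705)
member 1 (0-2): L=2.8830, (cx,cy)=(1.0000,0.0000)
member 2 (1-2): L=6.5927, (cx,cy)=(0.1935,-0.9811)
member 3 (1-3): L=2.7184, (cx,cy)=(0.9818,-0.1898)
member 4 (2-3): L=6.1128, (cx,cy)=(0.2279,0.9737)
member 5 (2-4): L=2.9420, (cx,cy)=(1.0000,0.0000)
member 6 (3-4): L=6.1503, (cx,cy)=(0.2519,-0.9678)
member 7 (3-5): L=2.8425, (cx,cy)=(0.9938,-0.1108)
member 8 (4-5): L=5.7796, (cx,cy)=(0.2208,0.9753)
member 9 (4-6): L=2.6750, (cx,cy)=(1.0000,0.0000)
member 10 (5-6): L=5.8080, (cx,cy)=(0.2409,-0.9706)
solve A·x = −loads:
  F[0-1] = +358.5707 N (tension)
  F[0-2] = +2066.4303 N (tension)
  F[1-2] = -1631.4106 N (compression)
  F[1-3] = -1783.0904 N (compression)
  F[2-3] = +1643.8122 N (tension)
  F[2-4] = +1376.0794 N (tension)
  F[3-4] = -1900.2012 N (compression)
  F[3-5] = -903.0583 N (compression)
  F[4-5] = +1885.4710 N (tension)
  F[4-6] = +481.2294 N (tension)
  F[5-6] = -1997.8448 N (compression)
  Rx@0 = -2152.8900 N
  Ry@0 = -347.9909 N
  Ry@6 = +1939.0209 N

1885.471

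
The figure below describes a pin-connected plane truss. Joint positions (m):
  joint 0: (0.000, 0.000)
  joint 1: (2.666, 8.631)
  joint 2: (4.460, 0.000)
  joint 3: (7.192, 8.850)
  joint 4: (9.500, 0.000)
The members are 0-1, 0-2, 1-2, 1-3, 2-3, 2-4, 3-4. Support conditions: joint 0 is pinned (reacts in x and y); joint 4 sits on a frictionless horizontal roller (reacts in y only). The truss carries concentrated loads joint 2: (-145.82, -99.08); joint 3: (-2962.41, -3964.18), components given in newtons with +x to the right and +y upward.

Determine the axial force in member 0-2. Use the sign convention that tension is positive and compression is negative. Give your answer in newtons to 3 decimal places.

N=5 nodes, M=7 members, R=3 reactions → 2N=10, M+R=10
member 0 (0-1): L=9.0334, (cx,cy)=(0.2951,0.9555)
member 1 (0-2): L=4.4600, (cx,cy)=(1.0000,0.0000)
member 2 (1-2): L=8.8155, (cx,cy)=(0.2035,-0.9791)
member 3 (1-3): L=4.5313, (cx,cy)=(0.9988,0.0483)
member 4 (2-3): L=9.2621, (cx,cy)=(0.2950,0.9555)
member 5 (2-4): L=5.0400, (cx,cy)=(1.0000,0.0000)
member 6 (3-4): L=9.1460, (cx,cy)=(0.2524,-0.9676)
solve A·x = −loads:
  F[0-1] = -3951.3737 N (compression)
  F[0-2] = -1942.0688 N (compression)
  F[1-2] = +3760.6078 N (tension)
  F[1-3] = -1933.7264 N (compression)
  F[2-3] = -3749.6631 N (compression)
  F[2-4] = +75.0790 N (tension)
  F[3-4] = -297.5185 N (compression)
  Rx@0 = +3108.2300 N
  Ry@0 = +3775.3704 N
  Ry@4 = +287.8896 N

-1942.069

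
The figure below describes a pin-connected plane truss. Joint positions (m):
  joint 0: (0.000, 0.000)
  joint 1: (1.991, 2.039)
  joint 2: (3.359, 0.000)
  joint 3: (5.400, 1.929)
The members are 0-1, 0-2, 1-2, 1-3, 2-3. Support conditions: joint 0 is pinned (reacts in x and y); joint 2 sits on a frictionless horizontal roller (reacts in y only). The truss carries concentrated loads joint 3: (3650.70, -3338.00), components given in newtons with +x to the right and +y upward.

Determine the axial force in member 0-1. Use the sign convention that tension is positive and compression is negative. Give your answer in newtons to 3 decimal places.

N=4 nodes, M=5 members, R=3 reactions → 2N=8, M+R=8
member 0 (0-1): L=2.8498, (cx,cy)=(0.6986,0.7155)
member 1 (0-2): L=3.3590, (cx,cy)=(1.0000,0.0000)
member 2 (1-2): L=2.4554, (cx,cy)=(0.5571,-0.8304)
member 3 (1-3): L=3.4108, (cx,cy)=(0.9995,-0.0323)
member 4 (2-3): L=2.8083, (cx,cy)=(0.7268,0.6869)
solve A·x = −loads:
  F[0-1] = +5765.0354 N (tension)
  F[0-2] = -376.9562 N (compression)
  F[1-2] = -5236.9640 N (compression)
  F[1-3] = +6949.0005 N (tension)
  F[2-3] = -4533.3500 N (compression)
  Rx@0 = -3650.7000 N
  Ry@0 = -4124.7569 N
  Ry@2 = +7462.7569 N

5765.035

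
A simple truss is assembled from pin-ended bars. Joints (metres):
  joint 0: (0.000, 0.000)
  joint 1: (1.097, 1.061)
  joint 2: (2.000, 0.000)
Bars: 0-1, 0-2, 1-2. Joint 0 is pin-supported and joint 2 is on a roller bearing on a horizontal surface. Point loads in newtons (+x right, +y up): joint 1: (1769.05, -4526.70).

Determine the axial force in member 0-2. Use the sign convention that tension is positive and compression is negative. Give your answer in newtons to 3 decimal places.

2911.878

N=3 nodes, M=3 members, R=3 reactions → 2N=6, M+R=6
member 0 (0-1): L=1.5261, (cx,cy)=(0.7188,0.6952)
member 1 (0-2): L=2.0000, (cx,cy)=(1.0000,0.0000)
member 2 (1-2): L=1.3932, (cx,cy)=(0.6481,-0.7615)
solve A·x = −loads:
  F[0-1] = -1589.9047 N (compression)
  F[0-2] = +2911.8780 N (tension)
  F[1-2] = -4492.7549 N (compression)
  Rx@0 = -1769.0500 N
  Ry@0 = +1105.3240 N
  Ry@2 = +3421.3760 N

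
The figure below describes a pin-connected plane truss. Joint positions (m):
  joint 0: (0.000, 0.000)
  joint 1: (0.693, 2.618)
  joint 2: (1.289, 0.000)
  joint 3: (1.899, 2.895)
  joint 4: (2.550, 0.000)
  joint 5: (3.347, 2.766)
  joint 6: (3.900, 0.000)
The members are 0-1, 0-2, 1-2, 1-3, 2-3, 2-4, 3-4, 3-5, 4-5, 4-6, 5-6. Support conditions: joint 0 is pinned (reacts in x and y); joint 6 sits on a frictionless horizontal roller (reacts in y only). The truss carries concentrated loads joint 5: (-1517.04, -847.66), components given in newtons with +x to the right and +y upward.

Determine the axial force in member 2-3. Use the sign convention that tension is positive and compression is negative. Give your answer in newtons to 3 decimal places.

-1091.021

N=7 nodes, M=11 members, R=3 reactions → 2N=14, M+R=14
member 0 (0-1): L=2.7082, (cx,cy)=(0.2559,0.9667)
member 1 (0-2): L=1.2890, (cx,cy)=(1.0000,0.0000)
member 2 (1-2): L=2.6850, (cx,cy)=(0.2220,-0.9751)
member 3 (1-3): L=1.2374, (cx,cy)=(0.9746,0.2239)
member 4 (2-3): L=2.9586, (cx,cy)=(0.2062,0.9785)
member 5 (2-4): L=1.2610, (cx,cy)=(1.0000,0.0000)
member 6 (3-4): L=2.9673, (cx,cy)=(0.2194,-0.9756)
member 7 (3-5): L=1.4537, (cx,cy)=(0.9961,-0.0887)
member 8 (4-5): L=2.8785, (cx,cy)=(0.2769,0.9609)
member 9 (4-6): L=1.3500, (cx,cy)=(1.0000,0.0000)
member 10 (5-6): L=2.8207, (cx,cy)=(0.1960,-0.9806)
solve A·x = −loads:
  F[0-1] = -1237.3216 N (compression)
  F[0-2] = -1200.4186 N (compression)
  F[1-2] = +1094.8947 N (tension)
  F[1-3] = -574.2337 N (compression)
  F[2-3] = -1091.0214 N (compression)
  F[2-4] = -732.4314 N (compression)
  F[3-4] = +1324.1669 N (tension)
  F[3-5] = -1079.3782 N (compression)
  F[4-5] = -1344.4674 N (compression)
  F[4-6] = -69.6679 N (compression)
  F[5-6] = +355.3613 N (tension)
  Rx@0 = +1517.0400 N
  Ry@0 = +1196.1253 N
  Ry@6 = -348.4653 N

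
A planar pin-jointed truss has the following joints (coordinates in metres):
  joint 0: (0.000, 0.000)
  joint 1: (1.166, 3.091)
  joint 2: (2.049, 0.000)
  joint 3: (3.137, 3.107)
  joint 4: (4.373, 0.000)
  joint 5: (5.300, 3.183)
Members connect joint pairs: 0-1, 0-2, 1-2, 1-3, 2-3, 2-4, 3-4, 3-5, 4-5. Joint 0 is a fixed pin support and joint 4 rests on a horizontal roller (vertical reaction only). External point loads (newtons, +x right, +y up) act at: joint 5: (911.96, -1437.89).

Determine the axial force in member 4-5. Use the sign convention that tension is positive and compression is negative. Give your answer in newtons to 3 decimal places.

-1546.831

N=6 nodes, M=9 members, R=3 reactions → 2N=12, M+R=12
member 0 (0-1): L=3.3036, (cx,cy)=(0.3529,0.9356)
member 1 (0-2): L=2.0490, (cx,cy)=(1.0000,0.0000)
member 2 (1-2): L=3.2146, (cx,cy)=(0.2747,-0.9615)
member 3 (1-3): L=1.9711, (cx,cy)=(1.0000,0.0081)
member 4 (2-3): L=3.2920, (cx,cy)=(0.3305,0.9438)
member 5 (2-4): L=2.3240, (cx,cy)=(1.0000,0.0000)
member 6 (3-4): L=3.3438, (cx,cy)=(0.3696,-0.9292)
member 7 (3-5): L=2.1643, (cx,cy)=(0.9994,0.0351)
member 8 (4-5): L=3.3152, (cx,cy)=(0.2796,0.9601)
solve A·x = −loads:
  F[0-1] = +1035.2249 N (tension)
  F[0-2] = +546.5802 N (tension)
  F[1-2] = -1001.9399 N (compression)
  F[1-3] = +640.6138 N (tension)
  F[2-3] = +1020.7614 N (tension)
  F[2-4] = -65.9936 N (compression)
  F[3-4] = -991.5889 N (compression)
  F[3-5] = +1345.3111 N (tension)
  F[4-5] = -1546.8311 N (compression)
  Rx@0 = -911.9600 N
  Ry@0 = -968.6011 N
  Ry@4 = +2406.4911 N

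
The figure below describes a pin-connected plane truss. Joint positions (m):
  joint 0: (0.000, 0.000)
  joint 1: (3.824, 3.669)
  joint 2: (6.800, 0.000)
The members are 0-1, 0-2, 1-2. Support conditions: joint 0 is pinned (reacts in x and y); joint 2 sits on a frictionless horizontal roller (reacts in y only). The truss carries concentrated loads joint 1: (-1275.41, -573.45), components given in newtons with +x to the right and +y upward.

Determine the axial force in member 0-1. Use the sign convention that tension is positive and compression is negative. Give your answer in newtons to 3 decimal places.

-1356.471

N=3 nodes, M=3 members, R=3 reactions → 2N=6, M+R=6
member 0 (0-1): L=5.2995, (cx,cy)=(0.7216,0.6923)
member 1 (0-2): L=6.8000, (cx,cy)=(1.0000,0.0000)
member 2 (1-2): L=4.7242, (cx,cy)=(0.6299,-0.7766)
solve A·x = −loads:
  F[0-1] = -1356.4708 N (compression)
  F[0-2] = -296.6083 N (compression)
  F[1-2] = +470.8466 N (tension)
  Rx@0 = +1275.4100 N
  Ry@0 = +939.1274 N
  Ry@2 = -365.6774 N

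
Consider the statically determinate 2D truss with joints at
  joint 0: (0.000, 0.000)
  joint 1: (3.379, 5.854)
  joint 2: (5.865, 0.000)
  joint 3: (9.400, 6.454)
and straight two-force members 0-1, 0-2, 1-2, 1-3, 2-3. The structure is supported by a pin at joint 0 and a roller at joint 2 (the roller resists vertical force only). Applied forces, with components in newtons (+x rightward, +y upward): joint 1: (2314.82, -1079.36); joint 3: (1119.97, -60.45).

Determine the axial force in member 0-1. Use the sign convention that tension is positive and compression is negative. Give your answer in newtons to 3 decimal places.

N=4 nodes, M=5 members, R=3 reactions → 2N=8, M+R=8
member 0 (0-1): L=6.7592, (cx,cy)=(0.4999,0.8661)
member 1 (0-2): L=5.8650, (cx,cy)=(1.0000,0.0000)
member 2 (1-2): L=6.3600, (cx,cy)=(0.3909,-0.9204)
member 3 (1-3): L=6.0508, (cx,cy)=(0.9951,0.0992)
member 4 (2-3): L=7.3587, (cx,cy)=(0.4804,0.8771)
solve A·x = −loads:
  F[0-1] = +3604.5852 N (tension)
  F[0-2] = +1632.8208 N (tension)
  F[1-2] = -4432.2975 N (compression)
  F[1-3] = +1225.6906 N (tension)
  F[2-3] = -207.5000 N (compression)
  Rx@0 = -3434.7900 N
  Ry@0 = -3121.8490 N
  Ry@2 = +4261.6590 N

3604.585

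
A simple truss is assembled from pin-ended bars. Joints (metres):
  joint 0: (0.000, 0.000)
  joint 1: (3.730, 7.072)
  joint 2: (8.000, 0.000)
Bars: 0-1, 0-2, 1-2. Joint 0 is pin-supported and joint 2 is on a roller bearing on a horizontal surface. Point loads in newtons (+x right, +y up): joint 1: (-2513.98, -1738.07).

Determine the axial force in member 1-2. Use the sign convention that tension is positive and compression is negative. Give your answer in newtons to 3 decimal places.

1649.401

N=3 nodes, M=3 members, R=3 reactions → 2N=6, M+R=6
member 0 (0-1): L=7.9954, (cx,cy)=(0.4665,0.8845)
member 1 (0-2): L=8.0000, (cx,cy)=(1.0000,0.0000)
member 2 (1-2): L=8.2611, (cx,cy)=(0.5169,-0.8561)
solve A·x = −loads:
  F[0-1] = -3561.3502 N (compression)
  F[0-2] = -852.5408 N (compression)
  F[1-2] = +1649.4006 N (tension)
  Rx@0 = +2513.9800 N
  Ry@0 = +3150.0532 N
  Ry@2 = -1411.9832 N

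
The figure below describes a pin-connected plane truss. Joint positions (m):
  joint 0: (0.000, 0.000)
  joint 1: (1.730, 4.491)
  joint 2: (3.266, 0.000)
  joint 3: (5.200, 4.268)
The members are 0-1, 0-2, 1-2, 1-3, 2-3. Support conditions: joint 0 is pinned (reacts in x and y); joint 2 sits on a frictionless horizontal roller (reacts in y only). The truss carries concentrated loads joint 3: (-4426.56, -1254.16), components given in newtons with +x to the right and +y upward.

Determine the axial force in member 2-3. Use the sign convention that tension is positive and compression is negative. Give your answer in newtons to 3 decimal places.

-1641.431

N=4 nodes, M=5 members, R=3 reactions → 2N=8, M+R=8
member 0 (0-1): L=4.8127, (cx,cy)=(0.3595,0.9332)
member 1 (0-2): L=3.2660, (cx,cy)=(1.0000,0.0000)
member 2 (1-2): L=4.7464, (cx,cy)=(0.3236,-0.9462)
member 3 (1-3): L=3.4772, (cx,cy)=(0.9979,-0.0641)
member 4 (2-3): L=4.6857, (cx,cy)=(0.4127,0.9108)
solve A·x = −loads:
  F[0-1] = -5403.1053 N (compression)
  F[0-2] = -2484.3254 N (compression)
  F[1-2] = +5583.3278 N (tension)
  F[1-3] = -3756.8072 N (compression)
  F[2-3] = -1641.4312 N (compression)
  Rx@0 = +4426.5600 N
  Ry@0 = +5041.9512 N
  Ry@2 = -3787.7912 N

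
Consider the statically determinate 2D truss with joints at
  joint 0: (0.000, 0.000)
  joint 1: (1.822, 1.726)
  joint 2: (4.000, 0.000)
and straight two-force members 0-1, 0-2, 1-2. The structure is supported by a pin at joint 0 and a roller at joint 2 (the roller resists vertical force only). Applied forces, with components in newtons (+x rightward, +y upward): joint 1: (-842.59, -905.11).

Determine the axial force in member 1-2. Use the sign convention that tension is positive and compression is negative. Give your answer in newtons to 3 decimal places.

N=3 nodes, M=3 members, R=3 reactions → 2N=6, M+R=6
member 0 (0-1): L=2.5097, (cx,cy)=(0.7260,0.6877)
member 1 (0-2): L=4.0000, (cx,cy)=(1.0000,0.0000)
member 2 (1-2): L=2.7790, (cx,cy)=(0.7837,-0.6211)
solve A·x = −loads:
  F[0-1] = -1245.2841 N (compression)
  F[0-2] = +61.4534 N (tension)
  F[1-2] = -78.4106 N (compression)
  Rx@0 = +842.5900 N
  Ry@0 = +856.4100 N
  Ry@2 = +48.7000 N

-78.411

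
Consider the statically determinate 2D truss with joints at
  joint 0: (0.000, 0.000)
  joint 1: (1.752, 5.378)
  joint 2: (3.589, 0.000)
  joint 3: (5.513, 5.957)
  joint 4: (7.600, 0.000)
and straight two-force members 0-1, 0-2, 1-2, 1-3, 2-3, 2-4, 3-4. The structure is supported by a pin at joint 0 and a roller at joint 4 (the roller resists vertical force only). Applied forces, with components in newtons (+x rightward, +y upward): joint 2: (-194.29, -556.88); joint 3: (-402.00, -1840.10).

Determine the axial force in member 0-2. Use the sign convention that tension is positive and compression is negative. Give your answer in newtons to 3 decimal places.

-233.284

N=5 nodes, M=7 members, R=3 reactions → 2N=10, M+R=10
member 0 (0-1): L=5.6562, (cx,cy)=(0.3097,0.9508)
member 1 (0-2): L=3.5890, (cx,cy)=(1.0000,0.0000)
member 2 (1-2): L=5.6831, (cx,cy)=(0.3232,-0.9463)
member 3 (1-3): L=3.8053, (cx,cy)=(0.9884,0.1522)
member 4 (2-3): L=6.2600, (cx,cy)=(0.3073,0.9516)
member 5 (2-4): L=4.0110, (cx,cy)=(1.0000,0.0000)
member 6 (3-4): L=6.3120, (cx,cy)=(0.3306,-0.9438)
solve A·x = −loads:
  F[0-1] = -1171.9337 N (compression)
  F[0-2] = -233.2840 N (compression)
  F[1-2] = +1062.5777 N (tension)
  F[1-3] = -714.7963 N (compression)
  F[2-3] = -471.4761 N (compression)
  F[2-4] = +449.3809 N (tension)
  F[3-4] = -1359.1254 N (compression)
  Rx@0 = +596.2900 N
  Ry@0 = +1114.2958 N
  Ry@4 = +1282.6842 N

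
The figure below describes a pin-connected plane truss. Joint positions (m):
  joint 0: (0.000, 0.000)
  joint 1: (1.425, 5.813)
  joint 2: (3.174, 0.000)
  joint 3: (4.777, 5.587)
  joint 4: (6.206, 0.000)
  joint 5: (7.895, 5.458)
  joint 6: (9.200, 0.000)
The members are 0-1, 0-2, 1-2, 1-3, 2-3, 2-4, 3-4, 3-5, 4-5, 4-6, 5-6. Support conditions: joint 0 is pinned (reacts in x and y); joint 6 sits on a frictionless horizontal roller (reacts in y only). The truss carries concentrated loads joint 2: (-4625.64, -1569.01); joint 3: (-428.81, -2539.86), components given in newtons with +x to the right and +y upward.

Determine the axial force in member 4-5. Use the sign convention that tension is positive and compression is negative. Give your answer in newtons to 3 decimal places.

1637.015

N=7 nodes, M=11 members, R=3 reactions → 2N=14, M+R=14
member 0 (0-1): L=5.9851, (cx,cy)=(0.2381,0.9712)
member 1 (0-2): L=3.1740, (cx,cy)=(1.0000,0.0000)
member 2 (1-2): L=6.0704, (cx,cy)=(0.2881,-0.9576)
member 3 (1-3): L=3.3596, (cx,cy)=(0.9977,-0.0673)
member 4 (2-3): L=5.8124, (cx,cy)=(0.2758,0.9612)
member 5 (2-4): L=3.0320, (cx,cy)=(1.0000,0.0000)
member 6 (3-4): L=5.7669, (cx,cy)=(0.2478,-0.9688)
member 7 (3-5): L=3.1207, (cx,cy)=(0.9991,-0.0413)
member 8 (4-5): L=5.7134, (cx,cy)=(0.2956,0.9553)
member 9 (4-6): L=2.9940, (cx,cy)=(1.0000,0.0000)
member 10 (5-6): L=5.6118, (cx,cy)=(0.2325,-0.9726)
solve A·x = −loads:
  F[0-1] = -2583.4687 N (compression)
  F[0-2] = -4439.3502 N (compression)
  F[1-2] = +2718.7500 N (tension)
  F[1-3] = -1401.5971 N (compression)
  F[2-3] = -1076.1872 N (compression)
  F[2-4] = +1266.4127 N (tension)
  F[3-4] = -1614.1908 N (compression)
  F[3-5] = -867.1649 N (compression)
  F[4-5] = +1637.0149 N (tension)
  F[4-6] = +382.4846 N (tension)
  F[5-6] = -1644.7846 N (compression)
  Rx@0 = +5054.4500 N
  Ry@0 = +2509.1757 N
  Ry@6 = +1599.6943 N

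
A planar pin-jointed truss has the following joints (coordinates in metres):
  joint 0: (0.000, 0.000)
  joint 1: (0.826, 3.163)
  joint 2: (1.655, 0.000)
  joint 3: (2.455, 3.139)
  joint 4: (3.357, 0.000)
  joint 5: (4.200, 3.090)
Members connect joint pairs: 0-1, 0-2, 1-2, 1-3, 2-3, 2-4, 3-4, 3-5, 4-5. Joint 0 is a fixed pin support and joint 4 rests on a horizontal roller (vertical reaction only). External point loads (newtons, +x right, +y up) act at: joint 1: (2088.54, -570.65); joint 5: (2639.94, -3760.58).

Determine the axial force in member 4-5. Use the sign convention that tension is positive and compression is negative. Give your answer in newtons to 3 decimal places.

-3792.126

N=6 nodes, M=9 members, R=3 reactions → 2N=12, M+R=12
member 0 (0-1): L=3.2691, (cx,cy)=(0.2527,0.9676)
member 1 (0-2): L=1.6550, (cx,cy)=(1.0000,0.0000)
member 2 (1-2): L=3.2698, (cx,cy)=(0.2535,-0.9673)
member 3 (1-3): L=1.6292, (cx,cy)=(0.9999,-0.0147)
member 4 (2-3): L=3.2393, (cx,cy)=(0.2470,0.9690)
member 5 (2-4): L=1.7020, (cx,cy)=(1.0000,0.0000)
member 6 (3-4): L=3.2660, (cx,cy)=(0.2762,-0.9611)
member 7 (3-5): L=1.7457, (cx,cy)=(0.9996,-0.0281)
member 8 (4-5): L=3.2029, (cx,cy)=(0.2632,0.9647)
solve A·x = −loads:
  F[0-1] = +5076.6472 N (tension)
  F[0-2] = +3445.7588 N (tension)
  F[1-2] = -5677.4002 N (compression)
  F[1-3] = +633.6398 N (tension)
  F[2-3] = +5667.4572 N (tension)
  F[2-4] = +606.7116 N (tension)
  F[3-4] = -5810.7249 N (compression)
  F[3-5] = +3639.4488 N (tension)
  F[4-5] = -3792.1257 N (compression)
  Rx@0 = -4728.4800 N
  Ry@0 = -4911.9215 N
  Ry@4 = +9243.1515 N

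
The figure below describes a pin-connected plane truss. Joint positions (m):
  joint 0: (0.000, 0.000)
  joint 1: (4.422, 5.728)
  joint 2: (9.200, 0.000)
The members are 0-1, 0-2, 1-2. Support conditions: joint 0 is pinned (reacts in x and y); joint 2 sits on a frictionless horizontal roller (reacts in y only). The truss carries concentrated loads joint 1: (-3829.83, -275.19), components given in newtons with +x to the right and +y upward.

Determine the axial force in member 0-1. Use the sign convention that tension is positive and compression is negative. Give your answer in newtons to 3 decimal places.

-3192.923

N=3 nodes, M=3 members, R=3 reactions → 2N=6, M+R=6
member 0 (0-1): L=7.2363, (cx,cy)=(0.6111,0.7916)
member 1 (0-2): L=9.2000, (cx,cy)=(1.0000,0.0000)
member 2 (1-2): L=7.4592, (cx,cy)=(0.6406,-0.7679)
solve A·x = −loads:
  F[0-1] = -3192.9233 N (compression)
  F[0-2] = -1878.6806 N (compression)
  F[1-2] = +2932.9017 N (tension)
  Rx@0 = +3829.8300 N
  Ry@0 = +2527.4048 N
  Ry@2 = -2252.2148 N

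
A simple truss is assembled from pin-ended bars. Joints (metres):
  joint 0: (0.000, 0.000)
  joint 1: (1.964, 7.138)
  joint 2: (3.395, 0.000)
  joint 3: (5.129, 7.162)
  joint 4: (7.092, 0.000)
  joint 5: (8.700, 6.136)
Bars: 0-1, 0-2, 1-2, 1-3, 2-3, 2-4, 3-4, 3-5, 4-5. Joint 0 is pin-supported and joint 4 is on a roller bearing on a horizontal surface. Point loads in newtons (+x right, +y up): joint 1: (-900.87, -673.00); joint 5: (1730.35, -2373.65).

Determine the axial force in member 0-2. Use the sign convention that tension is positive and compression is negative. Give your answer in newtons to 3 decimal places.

652.850

N=6 nodes, M=9 members, R=3 reactions → 2N=12, M+R=12
member 0 (0-1): L=7.4033, (cx,cy)=(0.2653,0.9642)
member 1 (0-2): L=3.3950, (cx,cy)=(1.0000,0.0000)
member 2 (1-2): L=7.2800, (cx,cy)=(0.1966,-0.9805)
member 3 (1-3): L=3.1651, (cx,cy)=(1.0000,0.0076)
member 4 (2-3): L=7.3689, (cx,cy)=(0.2353,0.9719)
member 5 (2-4): L=3.6970, (cx,cy)=(1.0000,0.0000)
member 6 (3-4): L=7.4261, (cx,cy)=(0.2643,-0.9644)
member 7 (3-5): L=3.7155, (cx,cy)=(0.9611,-0.2761)
member 8 (4-5): L=6.3432, (cx,cy)=(0.2535,0.9673)
solve A·x = −loads:
  F[0-1] = +665.8055 N (tension)
  F[0-2] = +652.8496 N (tension)
  F[1-2] = -1330.7570 N (compression)
  F[1-3] = +1339.1194 N (tension)
  F[2-3] = +1342.4924 N (tension)
  F[2-4] = +75.3637 N (tension)
  F[3-4] = -2015.1774 N (compression)
  F[3-5] = +2276.1764 N (tension)
  F[4-5] = -1804.0283 N (compression)
  Rx@0 = -829.4800 N
  Ry@0 = -641.9491 N
  Ry@4 = +3688.5991 N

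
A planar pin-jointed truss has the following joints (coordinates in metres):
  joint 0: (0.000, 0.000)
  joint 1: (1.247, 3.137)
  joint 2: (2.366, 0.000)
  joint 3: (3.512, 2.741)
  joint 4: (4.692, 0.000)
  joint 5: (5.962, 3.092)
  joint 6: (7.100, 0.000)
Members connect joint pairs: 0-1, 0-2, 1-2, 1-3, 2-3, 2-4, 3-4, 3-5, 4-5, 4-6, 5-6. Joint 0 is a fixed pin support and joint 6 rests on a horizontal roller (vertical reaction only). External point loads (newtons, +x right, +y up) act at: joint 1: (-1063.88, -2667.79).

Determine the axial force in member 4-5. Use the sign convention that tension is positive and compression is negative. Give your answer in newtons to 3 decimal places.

-1.815

N=7 nodes, M=11 members, R=3 reactions → 2N=14, M+R=14
member 0 (0-1): L=3.3758, (cx,cy)=(0.3694,0.9293)
member 1 (0-2): L=2.3660, (cx,cy)=(1.0000,0.0000)
member 2 (1-2): L=3.3306, (cx,cy)=(0.3360,-0.9419)
member 3 (1-3): L=2.2994, (cx,cy)=(0.9851,-0.1722)
member 4 (2-3): L=2.9709, (cx,cy)=(0.3857,0.9226)
member 5 (2-4): L=2.3260, (cx,cy)=(1.0000,0.0000)
member 6 (3-4): L=2.9842, (cx,cy)=(0.3954,-0.9185)
member 7 (3-5): L=2.4750, (cx,cy)=(0.9899,0.1418)
member 8 (4-5): L=3.3427, (cx,cy)=(0.3799,0.9250)
member 9 (4-6): L=2.4080, (cx,cy)=(1.0000,0.0000)
member 10 (5-6): L=3.2948, (cx,cy)=(0.3454,-0.9385)
solve A·x = −loads:
  F[0-1] = -2872.4561 N (compression)
  F[0-2] = -2.8006 N (compression)
  F[1-2] = +1.1452 N (tension)
  F[1-3] = +2.4525 N (tension)
  F[2-3] = -1.1692 N (compression)
  F[2-4] = -1.9649 N (compression)
  F[3-4] = +1.8280 N (tension)
  F[3-5] = +1.2548 N (tension)
  F[4-5] = -1.8151 N (compression)
  F[4-6] = -0.5525 N (compression)
  F[5-6] = +1.5995 N (tension)
  Rx@0 = +1063.8800 N
  Ry@0 = +2669.2910 N
  Ry@6 = -1.5010 N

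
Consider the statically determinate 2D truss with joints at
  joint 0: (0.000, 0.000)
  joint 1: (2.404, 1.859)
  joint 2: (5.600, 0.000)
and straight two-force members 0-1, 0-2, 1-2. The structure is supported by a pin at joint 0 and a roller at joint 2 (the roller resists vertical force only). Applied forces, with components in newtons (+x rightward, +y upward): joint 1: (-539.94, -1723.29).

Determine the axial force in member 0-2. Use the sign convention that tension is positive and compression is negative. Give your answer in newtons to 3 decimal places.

N=3 nodes, M=3 members, R=3 reactions → 2N=6, M+R=6
member 0 (0-1): L=3.0389, (cx,cy)=(0.7911,0.6117)
member 1 (0-2): L=5.6000, (cx,cy)=(1.0000,0.0000)
member 2 (1-2): L=3.6973, (cx,cy)=(0.8644,-0.5028)
solve A·x = −loads:
  F[0-1] = -1900.7569 N (compression)
  F[0-2] = +963.6877 N (tension)
  F[1-2] = -1114.8553 N (compression)
  Rx@0 = +539.9400 N
  Ry@0 = +1162.7470 N
  Ry@2 = +560.5430 N

963.688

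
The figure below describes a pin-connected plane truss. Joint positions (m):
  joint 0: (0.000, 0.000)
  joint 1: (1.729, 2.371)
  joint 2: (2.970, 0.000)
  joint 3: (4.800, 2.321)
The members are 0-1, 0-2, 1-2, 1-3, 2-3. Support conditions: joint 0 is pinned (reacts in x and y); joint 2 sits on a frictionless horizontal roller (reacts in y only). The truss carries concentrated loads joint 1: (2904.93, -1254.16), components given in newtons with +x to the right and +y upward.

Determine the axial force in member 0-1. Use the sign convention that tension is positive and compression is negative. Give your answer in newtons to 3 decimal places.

N=4 nodes, M=5 members, R=3 reactions → 2N=8, M+R=8
member 0 (0-1): L=2.9345, (cx,cy)=(0.5892,0.8080)
member 1 (0-2): L=2.9700, (cx,cy)=(1.0000,0.0000)
member 2 (1-2): L=2.6761, (cx,cy)=(0.4637,-0.8860)
member 3 (1-3): L=3.0714, (cx,cy)=(0.9999,-0.0163)
member 4 (2-3): L=2.9557, (cx,cy)=(0.6192,0.7853)
solve A·x = −loads:
  F[0-1] = +2221.5900 N (tension)
  F[0-2] = +1595.9589 N (tension)
  F[1-2] = -3441.5863 N (compression)
  F[1-3] = -0.0000 N (compression)
  F[2-3] = +0.0000 N (tension)
  Rx@0 = -2904.9300 N
  Ry@0 = -1795.0089 N
  Ry@2 = +3049.1689 N

2221.590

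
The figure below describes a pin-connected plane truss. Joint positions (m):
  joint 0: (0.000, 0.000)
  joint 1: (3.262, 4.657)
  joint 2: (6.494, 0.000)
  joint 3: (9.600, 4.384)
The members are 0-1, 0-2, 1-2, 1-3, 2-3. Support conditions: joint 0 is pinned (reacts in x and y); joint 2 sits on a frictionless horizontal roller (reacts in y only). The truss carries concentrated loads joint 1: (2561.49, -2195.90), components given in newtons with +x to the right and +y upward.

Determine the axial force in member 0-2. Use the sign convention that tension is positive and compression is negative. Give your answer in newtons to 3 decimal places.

2040.336

N=4 nodes, M=5 members, R=3 reactions → 2N=8, M+R=8
member 0 (0-1): L=5.6858, (cx,cy)=(0.5737,0.8191)
member 1 (0-2): L=6.4940, (cx,cy)=(1.0000,0.0000)
member 2 (1-2): L=5.6686, (cx,cy)=(0.5702,-0.8215)
member 3 (1-3): L=6.3439, (cx,cy)=(0.9991,-0.0430)
member 4 (2-3): L=5.3728, (cx,cy)=(0.5781,0.8160)
solve A·x = −loads:
  F[0-1] = +908.3929 N (tension)
  F[0-2] = +2040.3357 N (tension)
  F[1-2] = -3578.5667 N (compression)
  F[1-3] = -0.0000 N (compression)
  F[2-3] = +0.0000 N (tension)
  Rx@0 = -2561.4900 N
  Ry@0 = -744.0268 N
  Ry@2 = +2939.9268 N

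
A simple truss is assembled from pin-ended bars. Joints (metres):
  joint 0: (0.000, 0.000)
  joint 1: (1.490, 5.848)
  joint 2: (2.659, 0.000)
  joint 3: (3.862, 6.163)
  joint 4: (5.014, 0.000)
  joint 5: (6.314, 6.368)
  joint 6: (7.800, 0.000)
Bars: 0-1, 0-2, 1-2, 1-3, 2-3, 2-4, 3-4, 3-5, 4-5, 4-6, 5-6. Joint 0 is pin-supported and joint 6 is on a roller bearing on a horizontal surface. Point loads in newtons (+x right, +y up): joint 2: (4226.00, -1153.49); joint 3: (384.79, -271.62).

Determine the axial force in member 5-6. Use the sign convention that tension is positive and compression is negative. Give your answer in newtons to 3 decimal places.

-854.088

N=7 nodes, M=11 members, R=3 reactions → 2N=14, M+R=14
member 0 (0-1): L=6.0348, (cx,cy)=(0.2469,0.9690)
member 1 (0-2): L=2.6590, (cx,cy)=(1.0000,0.0000)
member 2 (1-2): L=5.9637, (cx,cy)=(0.1960,-0.9806)
member 3 (1-3): L=2.3928, (cx,cy)=(0.9913,0.1316)
member 4 (2-3): L=6.2793, (cx,cy)=(0.1916,0.9815)
member 5 (2-4): L=2.3550, (cx,cy)=(1.0000,0.0000)
member 6 (3-4): L=6.2697, (cx,cy)=(0.1837,-0.9830)
member 7 (3-5): L=2.4606, (cx,cy)=(0.9965,0.0833)
member 8 (4-5): L=6.4993, (cx,cy)=(0.2000,0.9798)
member 9 (4-6): L=2.7860, (cx,cy)=(1.0000,0.0000)
member 10 (5-6): L=6.5391, (cx,cy)=(0.2272,-0.9738)
solve A·x = −loads:
  F[0-1] = -612.3251 N (compression)
  F[0-2] = +4761.9730 N (tension)
  F[1-2] = +569.5145 N (tension)
  F[1-3] = -265.1263 N (compression)
  F[2-3] = +606.2539 N (tension)
  F[2-4] = +531.4619 N (tension)
  F[3-4] = -877.6348 N (compression)
  F[3-5] = -371.4972 N (compression)
  F[4-5] = +880.4861 N (tension)
  F[4-6] = +194.0905 N (tension)
  F[5-6] = -854.0877 N (compression)
  Rx@0 = -4610.7900 N
  Ry@0 = +593.3681 N
  Ry@6 = +831.7419 N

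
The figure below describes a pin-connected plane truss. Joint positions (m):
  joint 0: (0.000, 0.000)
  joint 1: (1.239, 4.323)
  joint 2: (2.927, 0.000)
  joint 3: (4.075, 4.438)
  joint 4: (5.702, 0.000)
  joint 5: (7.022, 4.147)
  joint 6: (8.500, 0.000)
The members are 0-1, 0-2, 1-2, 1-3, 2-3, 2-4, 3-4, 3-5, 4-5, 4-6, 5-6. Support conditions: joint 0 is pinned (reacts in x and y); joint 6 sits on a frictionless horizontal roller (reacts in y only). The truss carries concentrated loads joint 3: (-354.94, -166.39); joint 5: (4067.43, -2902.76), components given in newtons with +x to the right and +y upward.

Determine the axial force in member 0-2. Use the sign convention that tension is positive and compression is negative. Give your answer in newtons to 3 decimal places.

N=7 nodes, M=11 members, R=3 reactions → 2N=14, M+R=14
member 0 (0-1): L=4.4970, (cx,cy)=(0.2755,0.9613)
member 1 (0-2): L=2.9270, (cx,cy)=(1.0000,0.0000)
member 2 (1-2): L=4.6409, (cx,cy)=(0.3637,-0.9315)
member 3 (1-3): L=2.8383, (cx,cy)=(0.9992,0.0405)
member 4 (2-3): L=4.5841, (cx,cy)=(0.2504,0.9681)
member 5 (2-4): L=2.7750, (cx,cy)=(1.0000,0.0000)
member 6 (3-4): L=4.7268, (cx,cy)=(0.3442,-0.9389)
member 7 (3-5): L=2.9613, (cx,cy)=(0.9952,-0.0983)
member 8 (4-5): L=4.3520, (cx,cy)=(0.3033,0.9529)
member 9 (4-6): L=2.7980, (cx,cy)=(1.0000,0.0000)
member 10 (5-6): L=4.4025, (cx,cy)=(0.3357,-0.9420)
solve A·x = −loads:
  F[0-1] = +1256.3728 N (tension)
  F[0-2] = +3366.3417 N (tension)
  F[1-2] = -1261.5104 N (compression)
  F[1-3] = +805.6526 N (tension)
  F[2-3] = +1213.7833 N (tension)
  F[2-4] = +2603.5285 N (tension)
  F[3-4] = -1678.2841 N (compression)
  F[3-5] = +2051.5041 N (tension)
  F[4-5] = +1653.6300 N (tension)
  F[4-6] = +1524.2957 N (tension)
  F[5-6] = -4540.4107 N (compression)
  Rx@0 = -3712.4900 N
  Ry@0 = -1207.7475 N
  Ry@6 = +4276.8975 N

3366.342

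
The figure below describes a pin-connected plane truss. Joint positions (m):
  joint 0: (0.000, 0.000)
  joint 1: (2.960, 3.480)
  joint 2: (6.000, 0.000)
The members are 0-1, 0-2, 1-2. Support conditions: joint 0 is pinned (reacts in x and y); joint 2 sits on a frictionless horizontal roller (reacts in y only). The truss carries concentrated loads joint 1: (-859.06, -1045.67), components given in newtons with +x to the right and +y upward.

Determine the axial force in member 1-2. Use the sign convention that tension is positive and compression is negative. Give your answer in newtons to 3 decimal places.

-23.382

N=3 nodes, M=3 members, R=3 reactions → 2N=6, M+R=6
member 0 (0-1): L=4.5686, (cx,cy)=(0.6479,0.7617)
member 1 (0-2): L=6.0000, (cx,cy)=(1.0000,0.0000)
member 2 (1-2): L=4.6208, (cx,cy)=(0.6579,-0.7531)
solve A·x = −loads:
  F[0-1] = -1349.6515 N (compression)
  F[0-2] = +15.3826 N (tension)
  F[1-2] = -23.3817 N (compression)
  Rx@0 = +859.0600 N
  Ry@0 = +1028.0609 N
  Ry@2 = +17.6091 N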